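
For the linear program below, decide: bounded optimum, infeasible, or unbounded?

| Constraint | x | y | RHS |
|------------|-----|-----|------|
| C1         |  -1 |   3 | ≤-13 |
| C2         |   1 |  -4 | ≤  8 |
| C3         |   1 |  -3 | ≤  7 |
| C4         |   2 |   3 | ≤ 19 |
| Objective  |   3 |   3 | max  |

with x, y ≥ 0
C3 requires x - 3y ≤ 7, while C1 (-x + 3y ≤ -13) is equivalent to x - 3y ≥ 13. Together they would need 13 ≤ x - 3y ≤ 7, which is impossible since 13 > 7. No point satisfies all constraints.

The feasible region is empty; the LP is infeasible.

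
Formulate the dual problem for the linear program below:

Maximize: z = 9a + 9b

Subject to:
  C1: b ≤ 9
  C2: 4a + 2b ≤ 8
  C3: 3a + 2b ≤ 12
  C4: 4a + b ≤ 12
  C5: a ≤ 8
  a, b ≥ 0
Minimize: z = 9y1 + 8y2 + 12y3 + 12y4 + 8y5

Subject to:
  C1: -4y2 - 3y3 - 4y4 - y5 ≤ -9
  C2: -y1 - 2y2 - 2y3 - y4 ≤ -9
  y1, y2, y3, y4, y5 ≥ 0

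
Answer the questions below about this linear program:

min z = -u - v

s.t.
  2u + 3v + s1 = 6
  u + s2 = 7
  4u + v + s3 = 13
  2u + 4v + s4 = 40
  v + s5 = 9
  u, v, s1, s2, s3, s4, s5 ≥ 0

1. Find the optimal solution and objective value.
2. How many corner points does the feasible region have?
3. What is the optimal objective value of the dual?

1. u = 3, v = 0, z = -3
2. 3
3. -3 (by strong duality, equal to the primal optimum)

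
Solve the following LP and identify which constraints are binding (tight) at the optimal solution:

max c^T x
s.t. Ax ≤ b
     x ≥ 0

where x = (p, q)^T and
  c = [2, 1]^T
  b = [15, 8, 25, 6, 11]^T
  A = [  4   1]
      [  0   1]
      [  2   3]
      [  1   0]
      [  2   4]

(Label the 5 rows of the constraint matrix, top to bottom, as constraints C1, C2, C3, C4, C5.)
Optimal: p = 3.5, q = 1
Binding: C1, C5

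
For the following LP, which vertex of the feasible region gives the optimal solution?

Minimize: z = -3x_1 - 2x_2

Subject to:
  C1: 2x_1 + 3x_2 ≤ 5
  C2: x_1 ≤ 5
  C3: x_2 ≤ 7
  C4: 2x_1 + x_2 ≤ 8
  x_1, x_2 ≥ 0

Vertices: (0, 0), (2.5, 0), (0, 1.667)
Evaluating z = -3x_1 - 2x_2 at each vertex:
  (0, 0): z = 0
  (2.5, 0): z = -7.5
  (0, 1.667): z = -3.333

The smallest value is z = -7.5, attained at (2.5, 0).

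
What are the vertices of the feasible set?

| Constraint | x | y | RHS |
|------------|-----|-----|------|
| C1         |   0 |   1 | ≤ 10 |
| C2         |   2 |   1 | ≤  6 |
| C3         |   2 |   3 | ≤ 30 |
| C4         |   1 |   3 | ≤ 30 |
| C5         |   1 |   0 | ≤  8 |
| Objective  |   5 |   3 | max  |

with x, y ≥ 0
Each vertex is the intersection of two constraint boundaries that also satisfies all remaining constraints:
  x = 0 and y = 0 → (0, 0)
  2x + y = 6 and y = 0 → (3, 0)
  2x + y = 6 and x = 0 → (0, 6)

Vertices: (0, 0), (3, 0), (0, 6)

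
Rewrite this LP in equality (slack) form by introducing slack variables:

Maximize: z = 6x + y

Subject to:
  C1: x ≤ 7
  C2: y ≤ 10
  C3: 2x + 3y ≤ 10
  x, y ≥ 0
max z = 6x + y

s.t.
  x + s1 = 7
  y + s2 = 10
  2x + 3y + s3 = 10
  x, y, s1, s2, s3 ≥ 0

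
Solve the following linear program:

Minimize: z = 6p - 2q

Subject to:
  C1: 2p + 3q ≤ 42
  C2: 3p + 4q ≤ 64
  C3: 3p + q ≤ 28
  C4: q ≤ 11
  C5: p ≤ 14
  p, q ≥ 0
Each vertex is the intersection of two constraint boundaries that also satisfies all remaining constraints:
  p = 0 and q = 0 → (0, 0)
  3p + q = 28 and q = 0 → (9.333, 0)
  2p + 3q = 42 and 3p + q = 28 → (6, 10)
  2p + 3q = 42 and q = 11 → (4.5, 11)
  q = 11 and p = 0 → (0, 11)

Evaluating z = 6p - 2q at each vertex:
  (0, 0): z = 0
  (9.333, 0): z = 56
  (6, 10): z = 16
  (4.5, 11): z = 5
  (0, 11): z = -22

The minimum is at (0, 11) with z = -22.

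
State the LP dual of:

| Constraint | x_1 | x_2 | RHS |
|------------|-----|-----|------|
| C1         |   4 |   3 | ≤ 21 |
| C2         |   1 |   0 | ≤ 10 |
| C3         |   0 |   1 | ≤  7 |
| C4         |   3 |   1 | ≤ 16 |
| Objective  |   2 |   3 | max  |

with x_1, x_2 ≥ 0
Minimize: z = 21y1 + 10y2 + 7y3 + 16y4

Subject to:
  C1: -4y1 - y2 - 3y4 ≤ -2
  C2: -3y1 - y3 - y4 ≤ -3
  y1, y2, y3, y4 ≥ 0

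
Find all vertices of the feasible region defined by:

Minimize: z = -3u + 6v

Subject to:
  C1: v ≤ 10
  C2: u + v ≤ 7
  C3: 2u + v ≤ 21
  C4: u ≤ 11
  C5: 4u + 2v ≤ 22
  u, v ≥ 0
Each vertex is the intersection of two constraint boundaries that also satisfies all remaining constraints:
  u = 0 and v = 0 → (0, 0)
  4u + 2v = 22 and v = 0 → (5.5, 0)
  u + v = 7 and 4u + 2v = 22 → (4, 3)
  u + v = 7 and u = 0 → (0, 7)

Vertices: (0, 0), (5.5, 0), (4, 3), (0, 7)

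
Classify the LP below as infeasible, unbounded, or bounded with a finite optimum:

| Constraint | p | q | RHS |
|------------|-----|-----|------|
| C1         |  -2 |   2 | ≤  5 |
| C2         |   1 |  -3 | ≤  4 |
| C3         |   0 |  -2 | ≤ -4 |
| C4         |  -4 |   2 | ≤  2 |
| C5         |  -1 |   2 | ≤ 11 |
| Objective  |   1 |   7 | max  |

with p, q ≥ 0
Feasible point: (1, 2) satisfies every constraint, so the LP is feasible.
Direction d = (3, 1): for each constraint row a, a·d ≤ 0 —
  (-2)(3) + (2)(1) = -4 ≤ 0
  (1)(3) + (-3)(1) = 0 ≤ 0
  (0)(3) + (-2)(1) = -2 ≤ 0
  (-4)(3) + (2)(1) = -10 ≤ 0
  (-1)(3) + (2)(1) = -1 ≤ 0
and d ≥ 0, so (1, 2) + t·d stays feasible for every t ≥ 0. Along this ray z = p + 7q changes by 10 per unit t, so z → +∞.

Unbounded — the objective can increase without bound over the feasible region.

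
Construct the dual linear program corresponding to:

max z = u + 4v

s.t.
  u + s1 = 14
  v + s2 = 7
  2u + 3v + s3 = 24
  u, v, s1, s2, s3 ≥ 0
Minimize: z = 14y1 + 7y2 + 24y3

Subject to:
  C1: -y1 - 2y3 ≤ -1
  C2: -y2 - 3y3 ≤ -4
  y1, y2, y3 ≥ 0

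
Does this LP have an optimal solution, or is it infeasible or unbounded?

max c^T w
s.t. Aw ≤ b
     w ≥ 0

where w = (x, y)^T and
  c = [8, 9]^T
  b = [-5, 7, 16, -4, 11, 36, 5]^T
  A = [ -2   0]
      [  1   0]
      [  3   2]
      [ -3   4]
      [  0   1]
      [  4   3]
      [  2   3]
The point (2.5, 0) satisfies every constraint, so the LP is feasible; the constraints give x ≤ 7 and y ≤ 11, which with x, y ≥ 0 keep the feasible region inside a bounded box. A feasible, bounded LP attains a finite optimum at a vertex.

Evaluating z = 8x + 9y at each vertex:
  (2.5, 0): z = 20

The LP has an optimal solution: (2.5, 0) with z = 20.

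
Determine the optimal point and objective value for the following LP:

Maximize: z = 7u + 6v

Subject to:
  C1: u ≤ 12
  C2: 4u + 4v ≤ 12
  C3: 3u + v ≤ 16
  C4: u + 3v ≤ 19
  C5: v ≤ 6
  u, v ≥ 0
Each vertex is the intersection of two constraint boundaries that also satisfies all remaining constraints:
  u = 0 and v = 0 → (0, 0)
  4u + 4v = 12 and v = 0 → (3, 0)
  4u + 4v = 12 and u = 0 → (0, 3)

Evaluating z = 7u + 6v at each vertex:
  (0, 0): z = 0
  (3, 0): z = 21
  (0, 3): z = 18

The maximum is at (3, 0) with z = 21.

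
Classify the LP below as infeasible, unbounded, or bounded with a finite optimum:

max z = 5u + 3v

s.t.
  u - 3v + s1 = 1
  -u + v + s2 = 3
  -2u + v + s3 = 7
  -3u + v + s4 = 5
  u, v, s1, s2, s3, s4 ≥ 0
Feasible point: (0, 0) satisfies every constraint, so the LP is feasible.
Direction d = (1, 1): for each constraint row a, a·d ≤ 0 —
  (1)(1) + (-3)(1) = -2 ≤ 0
  (-1)(1) + (1)(1) = 0 ≤ 0
  (-2)(1) + (1)(1) = -1 ≤ 0
  (-3)(1) + (1)(1) = -2 ≤ 0
and d ≥ 0, so (0, 0) + t·d stays feasible for every t ≥ 0. Along this ray z = 5u + 3v changes by 8 per unit t, so z → +∞.

The LP is unbounded; z can be made arbitrarily large.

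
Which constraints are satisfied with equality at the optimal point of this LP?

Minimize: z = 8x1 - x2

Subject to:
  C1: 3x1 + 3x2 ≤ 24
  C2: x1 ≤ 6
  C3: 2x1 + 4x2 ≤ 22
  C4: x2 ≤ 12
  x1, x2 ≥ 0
Optimal: x1 = 0, x2 = 5.5
Slack at optimum:
  C1: slack = 7.5
  C2: slack = 6
  C3: slack = 0 (binding)
  C4: slack = 6.5
  x1 ≥ 0: x1 = 0 (binding)
  x2 ≥ 0: x2 = 5.5
Binding constraints: C3, x1 ≥ 0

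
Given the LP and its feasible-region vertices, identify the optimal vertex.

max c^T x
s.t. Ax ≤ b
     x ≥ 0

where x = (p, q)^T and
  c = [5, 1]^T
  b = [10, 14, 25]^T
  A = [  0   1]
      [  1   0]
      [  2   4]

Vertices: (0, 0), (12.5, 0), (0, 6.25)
Evaluating z = 5p + q at each vertex:
  (0, 0): z = 0
  (12.5, 0): z = 62.5
  (0, 6.25): z = 6.25

The largest value is z = 62.5, attained at (12.5, 0).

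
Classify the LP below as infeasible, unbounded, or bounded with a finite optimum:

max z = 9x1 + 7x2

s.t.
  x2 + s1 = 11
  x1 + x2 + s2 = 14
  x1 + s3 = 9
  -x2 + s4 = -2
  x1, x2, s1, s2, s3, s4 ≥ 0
The point (9, 5) satisfies every constraint, so the LP is feasible; the constraints give x1 ≤ 9 and x2 ≤ 11, which with x1, x2 ≥ 0 keep the feasible region inside a bounded box. A feasible, bounded LP attains a finite optimum at a vertex.

Evaluating z = 9x1 + 7x2 at each vertex:
  (0, 2): z = 14
  (9, 2): z = 95
  (9, 5): z = 116
  (3, 11): z = 104
  (0, 11): z = 77

Bounded optimum: z* = 116 at (9, 5).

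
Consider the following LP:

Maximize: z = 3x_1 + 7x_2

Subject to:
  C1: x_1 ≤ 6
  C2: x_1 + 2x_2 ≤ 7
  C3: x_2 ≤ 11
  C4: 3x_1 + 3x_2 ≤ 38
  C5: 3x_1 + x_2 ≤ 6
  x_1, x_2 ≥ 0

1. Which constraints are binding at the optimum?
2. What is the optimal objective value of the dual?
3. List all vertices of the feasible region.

1. C2, x_1 ≥ 0
2. 24.5 (by strong duality, equal to the primal optimum)
3. (0, 0), (2, 0), (1, 3), (0, 3.5)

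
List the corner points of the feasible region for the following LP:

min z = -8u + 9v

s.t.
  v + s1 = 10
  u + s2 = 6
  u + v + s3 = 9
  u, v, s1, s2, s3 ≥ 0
Each vertex is the intersection of two constraint boundaries that also satisfies all remaining constraints:
  u = 0 and v = 0 → (0, 0)
  u = 6 and v = 0 → (6, 0)
  u = 6 and u + v = 9 → (6, 3)
  u + v = 9 and u = 0 → (0, 9)

Vertices: (0, 0), (6, 0), (6, 3), (0, 9)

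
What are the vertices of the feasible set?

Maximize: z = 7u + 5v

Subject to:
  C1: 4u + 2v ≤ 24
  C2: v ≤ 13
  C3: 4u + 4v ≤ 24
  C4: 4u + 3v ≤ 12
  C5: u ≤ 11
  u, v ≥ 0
Each vertex is the intersection of two constraint boundaries that also satisfies all remaining constraints:
  u = 0 and v = 0 → (0, 0)
  4u + 3v = 12 and v = 0 → (3, 0)
  4u + 3v = 12 and u = 0 → (0, 4)

Vertices: (0, 0), (3, 0), (0, 4)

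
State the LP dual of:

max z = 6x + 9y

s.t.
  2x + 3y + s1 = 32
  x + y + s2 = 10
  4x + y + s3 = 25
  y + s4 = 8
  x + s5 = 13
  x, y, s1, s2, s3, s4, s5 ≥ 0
Minimize: z = 32y1 + 10y2 + 25y3 + 8y4 + 13y5

Subject to:
  C1: -2y1 - y2 - 4y3 - y5 ≤ -6
  C2: -3y1 - y2 - y3 - y4 ≤ -9
  y1, y2, y3, y4, y5 ≥ 0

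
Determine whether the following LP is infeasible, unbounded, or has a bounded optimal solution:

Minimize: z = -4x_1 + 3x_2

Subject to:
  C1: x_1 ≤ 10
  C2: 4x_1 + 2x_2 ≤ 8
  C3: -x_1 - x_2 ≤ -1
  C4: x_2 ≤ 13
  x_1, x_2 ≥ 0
The point (2, 0) satisfies every constraint, so the LP is feasible; the constraints give x_1 ≤ 10 and x_2 ≤ 13, which with x_1, x_2 ≥ 0 keep the feasible region inside a bounded box. A feasible, bounded LP attains a finite optimum at a vertex.

Evaluating z = -4x_1 + 3x_2 at each vertex:
  (0, 1): z = 3
  (1, 0): z = -4
  (2, 0): z = -8
  (0, 4): z = 12

The LP has an optimal solution: (2, 0) with z = -8.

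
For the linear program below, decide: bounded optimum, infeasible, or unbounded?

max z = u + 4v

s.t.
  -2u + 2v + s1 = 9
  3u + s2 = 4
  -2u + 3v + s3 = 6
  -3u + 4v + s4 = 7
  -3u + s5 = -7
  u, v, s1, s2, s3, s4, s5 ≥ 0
The row 3u + s2 = 4 with s2 ≥ 0 requires 3u ≤ 4, while the row -3u + s5 = -7 with s5 ≥ 0 is equivalent to 3u ≥ 7. Together they would need 7 ≤ 3u ≤ 4, which is impossible since 7 > 4. No point satisfies all constraints.

Infeasible: no point satisfies all constraints simultaneously.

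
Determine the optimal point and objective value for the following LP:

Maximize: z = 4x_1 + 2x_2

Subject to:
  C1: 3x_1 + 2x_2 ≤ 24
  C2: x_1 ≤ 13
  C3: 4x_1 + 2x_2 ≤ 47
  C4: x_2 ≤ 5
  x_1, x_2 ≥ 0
x_1 = 8, x_2 = 0, z = 32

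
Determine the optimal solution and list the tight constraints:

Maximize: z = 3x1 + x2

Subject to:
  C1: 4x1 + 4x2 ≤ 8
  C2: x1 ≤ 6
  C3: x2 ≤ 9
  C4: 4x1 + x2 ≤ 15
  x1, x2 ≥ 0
Optimal: x1 = 2, x2 = 0
Slack at optimum:
  C1: slack = 0 (binding)
  C2: slack = 4
  C3: slack = 9
  C4: slack = 7
  x1 ≥ 0: x1 = 2
  x2 ≥ 0: x2 = 0 (binding)
Binding constraints: C1, x2 ≥ 0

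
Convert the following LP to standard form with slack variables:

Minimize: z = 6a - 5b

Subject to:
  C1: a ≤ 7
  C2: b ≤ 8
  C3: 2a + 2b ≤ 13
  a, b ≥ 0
min z = 6a - 5b

s.t.
  a + s1 = 7
  b + s2 = 8
  2a + 2b + s3 = 13
  a, b, s1, s2, s3 ≥ 0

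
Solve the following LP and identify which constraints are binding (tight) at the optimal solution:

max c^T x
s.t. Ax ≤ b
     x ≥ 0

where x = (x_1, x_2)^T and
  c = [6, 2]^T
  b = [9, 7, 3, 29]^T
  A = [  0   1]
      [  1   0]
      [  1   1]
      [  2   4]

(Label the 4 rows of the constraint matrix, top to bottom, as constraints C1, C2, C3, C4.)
Optimal: x_1 = 3, x_2 = 0
Slack at optimum:
  C1: slack = 9
  C2: slack = 4
  C3: slack = 0 (binding)
  C4: slack = 23
  x_1 ≥ 0: x_1 = 3
  x_2 ≥ 0: x_2 = 0 (binding)
Binding constraints: C3, x_2 ≥ 0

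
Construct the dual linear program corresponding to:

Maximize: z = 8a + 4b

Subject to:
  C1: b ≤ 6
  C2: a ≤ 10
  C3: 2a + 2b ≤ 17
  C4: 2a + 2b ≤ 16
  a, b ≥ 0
Minimize: z = 6y1 + 10y2 + 17y3 + 16y4

Subject to:
  C1: -y2 - 2y3 - 2y4 ≤ -8
  C2: -y1 - 2y3 - 2y4 ≤ -4
  y1, y2, y3, y4 ≥ 0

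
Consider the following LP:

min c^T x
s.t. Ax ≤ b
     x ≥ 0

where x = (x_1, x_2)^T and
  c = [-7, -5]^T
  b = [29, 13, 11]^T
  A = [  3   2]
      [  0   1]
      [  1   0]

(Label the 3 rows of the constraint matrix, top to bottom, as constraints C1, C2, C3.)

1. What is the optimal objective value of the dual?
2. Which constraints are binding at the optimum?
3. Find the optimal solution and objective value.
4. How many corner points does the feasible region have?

1. -72 (by strong duality, equal to the primal optimum)
2. C1, C2
3. x_1 = 1, x_2 = 13, z = -72
4. 4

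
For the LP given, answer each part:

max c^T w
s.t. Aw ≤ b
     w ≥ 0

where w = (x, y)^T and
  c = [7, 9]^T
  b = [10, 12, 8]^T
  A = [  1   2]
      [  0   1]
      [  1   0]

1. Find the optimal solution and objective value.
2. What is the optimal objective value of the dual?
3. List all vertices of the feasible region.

1. x = 8, y = 1, z = 65
2. 65 (by strong duality, equal to the primal optimum)
3. (0, 0), (8, 0), (8, 1), (0, 5)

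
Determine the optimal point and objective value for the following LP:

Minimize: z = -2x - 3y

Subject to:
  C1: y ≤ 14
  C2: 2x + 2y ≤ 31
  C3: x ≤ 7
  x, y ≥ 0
Each vertex is the intersection of two constraint boundaries that also satisfies all remaining constraints:
  x = 0 and y = 0 → (0, 0)
  x = 7 and y = 0 → (7, 0)
  2x + 2y = 31 and x = 7 → (7, 8.5)
  y = 14 and 2x + 2y = 31 → (1.5, 14)
  y = 14 and x = 0 → (0, 14)

Evaluating z = -2x - 3y at each vertex:
  (0, 0): z = 0
  (7, 0): z = -14
  (7, 8.5): z = -39.5
  (1.5, 14): z = -45
  (0, 14): z = -42

The minimum is at (1.5, 14) with z = -45.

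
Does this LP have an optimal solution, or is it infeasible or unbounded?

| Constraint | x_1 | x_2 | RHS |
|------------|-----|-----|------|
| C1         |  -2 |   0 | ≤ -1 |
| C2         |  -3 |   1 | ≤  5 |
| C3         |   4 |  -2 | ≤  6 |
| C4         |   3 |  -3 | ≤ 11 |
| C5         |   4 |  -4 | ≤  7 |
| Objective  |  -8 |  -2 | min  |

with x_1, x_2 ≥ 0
Feasible point: (1, 0) satisfies every constraint, so the LP is feasible.
Direction d = (1, 3): for each constraint row a, a·d ≤ 0 —
  (-2)(1) + (0)(3) = -2 ≤ 0
  (-3)(1) + (1)(3) = 0 ≤ 0
  (4)(1) + (-2)(3) = -2 ≤ 0
  (3)(1) + (-3)(3) = -6 ≤ 0
  (4)(1) + (-4)(3) = -8 ≤ 0
and d ≥ 0, so (1, 0) + t·d stays feasible for every t ≥ 0. Along this ray z = -8x_1 - 2x_2 changes by -14 per unit t, so z → −∞.

Unbounded — the objective can decrease without bound over the feasible region.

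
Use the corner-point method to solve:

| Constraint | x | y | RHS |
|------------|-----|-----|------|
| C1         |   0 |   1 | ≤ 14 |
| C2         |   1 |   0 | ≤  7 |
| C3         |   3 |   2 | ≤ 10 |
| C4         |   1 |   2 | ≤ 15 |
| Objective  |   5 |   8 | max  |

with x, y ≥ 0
Each vertex is the intersection of two constraint boundaries that also satisfies all remaining constraints:
  x = 0 and y = 0 → (0, 0)
  3x + 2y = 10 and y = 0 → (3.333, 0)
  3x + 2y = 10 and x = 0 → (0, 5)

Evaluating z = 5x + 8y at each vertex:
  (0, 0): z = 0
  (3.333, 0): z = 16.67
  (0, 5): z = 40

The maximum is at (0, 5) with z = 40.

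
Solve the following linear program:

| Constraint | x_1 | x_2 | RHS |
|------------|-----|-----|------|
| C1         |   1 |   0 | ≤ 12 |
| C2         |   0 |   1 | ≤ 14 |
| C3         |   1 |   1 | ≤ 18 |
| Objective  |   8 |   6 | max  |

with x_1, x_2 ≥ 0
x_1 = 12, x_2 = 6, z = 132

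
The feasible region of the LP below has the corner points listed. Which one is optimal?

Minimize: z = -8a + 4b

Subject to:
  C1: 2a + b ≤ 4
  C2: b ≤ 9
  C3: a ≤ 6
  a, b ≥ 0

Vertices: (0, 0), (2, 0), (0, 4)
(2, 0) with z = -16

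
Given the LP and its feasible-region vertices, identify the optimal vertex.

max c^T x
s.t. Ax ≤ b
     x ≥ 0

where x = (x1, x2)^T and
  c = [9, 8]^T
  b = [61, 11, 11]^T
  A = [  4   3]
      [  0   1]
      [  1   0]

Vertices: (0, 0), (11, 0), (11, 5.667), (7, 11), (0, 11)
(7, 11) with z = 151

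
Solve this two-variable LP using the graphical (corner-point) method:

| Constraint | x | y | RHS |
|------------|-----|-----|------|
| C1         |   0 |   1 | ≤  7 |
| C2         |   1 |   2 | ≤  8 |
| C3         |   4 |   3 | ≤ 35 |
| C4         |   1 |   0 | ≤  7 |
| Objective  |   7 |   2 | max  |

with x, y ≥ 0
x = 7, y = 0.5, z = 50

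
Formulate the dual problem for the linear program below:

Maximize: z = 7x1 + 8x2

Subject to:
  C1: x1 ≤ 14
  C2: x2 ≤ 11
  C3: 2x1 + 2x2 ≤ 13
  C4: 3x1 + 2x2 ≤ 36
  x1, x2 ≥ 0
Minimize: z = 14y1 + 11y2 + 13y3 + 36y4

Subject to:
  C1: -y1 - 2y3 - 3y4 ≤ -7
  C2: -y2 - 2y3 - 2y4 ≤ -8
  y1, y2, y3, y4 ≥ 0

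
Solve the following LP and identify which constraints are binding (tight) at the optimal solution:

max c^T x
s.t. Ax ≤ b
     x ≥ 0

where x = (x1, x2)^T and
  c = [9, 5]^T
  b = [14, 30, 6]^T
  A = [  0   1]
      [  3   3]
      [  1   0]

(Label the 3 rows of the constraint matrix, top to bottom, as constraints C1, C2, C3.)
Optimal: x1 = 6, x2 = 4
Slack at optimum:
  C1: slack = 10
  C2: slack = 0 (binding)
  C3: slack = 0 (binding)
  x1 ≥ 0: x1 = 6
  x2 ≥ 0: x2 = 4
Binding constraints: C2, C3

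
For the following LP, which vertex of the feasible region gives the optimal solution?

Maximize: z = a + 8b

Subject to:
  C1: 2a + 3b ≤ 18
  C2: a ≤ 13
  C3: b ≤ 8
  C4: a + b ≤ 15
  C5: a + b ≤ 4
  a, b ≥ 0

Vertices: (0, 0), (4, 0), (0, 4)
Evaluating z = a + 8b at each vertex:
  (0, 0): z = 0
  (4, 0): z = 4
  (0, 4): z = 32

The largest value is z = 32, attained at (0, 4).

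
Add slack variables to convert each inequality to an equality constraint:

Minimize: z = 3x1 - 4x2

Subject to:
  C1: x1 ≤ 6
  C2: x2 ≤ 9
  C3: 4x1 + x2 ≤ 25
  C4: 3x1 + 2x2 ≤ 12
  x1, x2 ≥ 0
min z = 3x1 - 4x2

s.t.
  x1 + s1 = 6
  x2 + s2 = 9
  4x1 + x2 + s3 = 25
  3x1 + 2x2 + s4 = 12
  x1, x2, s1, s2, s3, s4 ≥ 0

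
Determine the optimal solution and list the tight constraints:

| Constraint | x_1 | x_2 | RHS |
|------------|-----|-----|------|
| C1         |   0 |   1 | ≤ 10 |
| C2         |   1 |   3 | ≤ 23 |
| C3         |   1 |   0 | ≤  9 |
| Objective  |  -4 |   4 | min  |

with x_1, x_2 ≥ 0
Optimal: x_1 = 9, x_2 = 0
Binding: C3, x_2 ≥ 0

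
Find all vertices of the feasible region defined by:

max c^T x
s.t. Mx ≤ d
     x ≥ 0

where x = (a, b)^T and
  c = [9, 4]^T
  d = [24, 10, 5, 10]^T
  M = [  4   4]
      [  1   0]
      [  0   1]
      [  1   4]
Each vertex is the intersection of two constraint boundaries that also satisfies all remaining constraints:
  a = 0 and b = 0 → (0, 0)
  4a + 4b = 24 and b = 0 → (6, 0)
  4a + 4b = 24 and a + 4b = 10 → (4.667, 1.333)
  a + 4b = 10 and a = 0 → (0, 2.5)

Vertices: (0, 0), (6, 0), (4.667, 1.333), (0, 2.5)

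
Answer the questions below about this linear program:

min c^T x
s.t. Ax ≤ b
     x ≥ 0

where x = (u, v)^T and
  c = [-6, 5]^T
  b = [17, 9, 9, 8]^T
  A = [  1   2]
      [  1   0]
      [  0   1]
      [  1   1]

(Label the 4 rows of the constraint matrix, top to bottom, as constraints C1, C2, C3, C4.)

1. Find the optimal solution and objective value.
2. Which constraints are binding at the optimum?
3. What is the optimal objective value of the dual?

1. u = 8, v = 0, z = -48
2. C4, v ≥ 0
3. -48 (by strong duality, equal to the primal optimum)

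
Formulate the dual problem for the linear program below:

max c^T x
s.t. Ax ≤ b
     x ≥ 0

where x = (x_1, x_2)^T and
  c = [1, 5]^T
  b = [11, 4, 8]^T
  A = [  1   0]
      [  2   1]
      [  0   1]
Minimize: z = 11y1 + 4y2 + 8y3

Subject to:
  C1: -y1 - 2y2 ≤ -1
  C2: -y2 - y3 ≤ -5
  y1, y2, y3 ≥ 0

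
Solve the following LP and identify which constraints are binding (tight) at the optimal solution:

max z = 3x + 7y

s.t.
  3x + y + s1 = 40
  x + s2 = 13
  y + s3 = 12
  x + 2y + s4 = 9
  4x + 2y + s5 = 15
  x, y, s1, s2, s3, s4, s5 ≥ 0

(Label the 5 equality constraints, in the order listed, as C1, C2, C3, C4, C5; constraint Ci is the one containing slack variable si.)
Optimal: x = 0, y = 4.5
Slack at optimum:
  C1: slack = 35.5
  C2: slack = 13
  C3: slack = 7.5
  C4: slack = 0 (binding)
  C5: slack = 6
  x ≥ 0: x = 0 (binding)
  y ≥ 0: y = 4.5
Binding constraints: C4, x ≥ 0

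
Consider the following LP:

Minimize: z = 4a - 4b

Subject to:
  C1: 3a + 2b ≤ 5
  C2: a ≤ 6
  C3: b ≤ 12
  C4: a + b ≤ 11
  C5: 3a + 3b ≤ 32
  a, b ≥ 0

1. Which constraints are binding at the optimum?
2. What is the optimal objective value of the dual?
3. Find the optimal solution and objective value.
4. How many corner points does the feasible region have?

1. C1, a ≥ 0
2. -10 (by strong duality, equal to the primal optimum)
3. a = 0, b = 2.5, z = -10
4. 3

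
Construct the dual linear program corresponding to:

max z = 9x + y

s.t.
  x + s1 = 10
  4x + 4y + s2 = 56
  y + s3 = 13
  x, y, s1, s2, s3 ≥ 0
Minimize: z = 10y1 + 56y2 + 13y3

Subject to:
  C1: -y1 - 4y2 ≤ -9
  C2: -4y2 - y3 ≤ -1
  y1, y2, y3 ≥ 0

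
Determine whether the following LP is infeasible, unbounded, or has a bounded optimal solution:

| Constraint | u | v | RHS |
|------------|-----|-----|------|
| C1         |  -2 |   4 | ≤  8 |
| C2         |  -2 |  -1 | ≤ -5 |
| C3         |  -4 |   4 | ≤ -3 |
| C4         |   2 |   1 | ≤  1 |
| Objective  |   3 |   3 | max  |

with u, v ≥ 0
C4 requires 2u + v ≤ 1, while C2 (-2u - v ≤ -5) is equivalent to 2u + v ≥ 5. Together they would need 5 ≤ 2u + v ≤ 1, which is impossible since 5 > 1. No point satisfies all constraints.

Infeasible: no point satisfies all constraints simultaneously.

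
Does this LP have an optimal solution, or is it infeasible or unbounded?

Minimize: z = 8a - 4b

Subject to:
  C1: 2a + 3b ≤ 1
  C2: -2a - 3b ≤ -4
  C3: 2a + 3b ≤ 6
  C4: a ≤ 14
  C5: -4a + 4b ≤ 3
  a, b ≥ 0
C1 requires 2a + 3b ≤ 1, while C2 (-2a - 3b ≤ -4) is equivalent to 2a + 3b ≥ 4. Together they would need 4 ≤ 2a + 3b ≤ 1, which is impossible since 4 > 1. No point satisfies all constraints.

Infeasible — the constraint set is empty.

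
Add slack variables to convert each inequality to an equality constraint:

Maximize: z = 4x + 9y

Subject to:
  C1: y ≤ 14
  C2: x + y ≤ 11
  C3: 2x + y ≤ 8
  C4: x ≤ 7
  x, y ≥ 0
max z = 4x + 9y

s.t.
  y + s1 = 14
  x + y + s2 = 11
  2x + y + s3 = 8
  x + s4 = 7
  x, y, s1, s2, s3, s4 ≥ 0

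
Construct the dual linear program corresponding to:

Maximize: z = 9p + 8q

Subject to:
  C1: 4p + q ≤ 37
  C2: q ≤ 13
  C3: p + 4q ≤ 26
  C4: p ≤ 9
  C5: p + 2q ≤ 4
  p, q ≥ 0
Minimize: z = 37y1 + 13y2 + 26y3 + 9y4 + 4y5

Subject to:
  C1: -4y1 - y3 - y4 - y5 ≤ -9
  C2: -y1 - y2 - 4y3 - 2y5 ≤ -8
  y1, y2, y3, y4, y5 ≥ 0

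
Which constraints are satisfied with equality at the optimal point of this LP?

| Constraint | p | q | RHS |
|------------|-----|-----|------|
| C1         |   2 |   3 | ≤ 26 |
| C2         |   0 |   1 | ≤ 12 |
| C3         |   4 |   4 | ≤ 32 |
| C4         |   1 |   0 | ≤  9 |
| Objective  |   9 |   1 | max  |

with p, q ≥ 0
Optimal: p = 8, q = 0
Binding: C3, q ≥ 0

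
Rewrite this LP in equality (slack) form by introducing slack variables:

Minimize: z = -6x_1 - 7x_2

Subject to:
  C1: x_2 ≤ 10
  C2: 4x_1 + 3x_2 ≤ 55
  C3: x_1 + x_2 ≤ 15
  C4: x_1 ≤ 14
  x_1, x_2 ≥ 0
min z = -6x_1 - 7x_2

s.t.
  x_2 + s1 = 10
  4x_1 + 3x_2 + s2 = 55
  x_1 + x_2 + s3 = 15
  x_1 + s4 = 14
  x_1, x_2, s1, s2, s3, s4 ≥ 0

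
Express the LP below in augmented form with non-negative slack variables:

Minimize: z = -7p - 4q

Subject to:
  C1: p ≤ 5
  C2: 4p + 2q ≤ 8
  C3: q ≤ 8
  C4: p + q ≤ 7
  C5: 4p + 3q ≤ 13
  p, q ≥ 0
min z = -7p - 4q

s.t.
  p + s1 = 5
  4p + 2q + s2 = 8
  q + s3 = 8
  p + q + s4 = 7
  4p + 3q + s5 = 13
  p, q, s1, s2, s3, s4, s5 ≥ 0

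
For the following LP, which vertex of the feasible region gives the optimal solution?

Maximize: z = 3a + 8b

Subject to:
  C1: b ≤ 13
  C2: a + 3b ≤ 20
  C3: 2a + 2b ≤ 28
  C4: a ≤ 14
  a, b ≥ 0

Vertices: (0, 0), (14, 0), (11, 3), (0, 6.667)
Evaluating z = 3a + 8b at each vertex:
  (0, 0): z = 0
  (14, 0): z = 42
  (11, 3): z = 57
  (0, 6.667): z = 53.33

The largest value is z = 57, attained at (11, 3).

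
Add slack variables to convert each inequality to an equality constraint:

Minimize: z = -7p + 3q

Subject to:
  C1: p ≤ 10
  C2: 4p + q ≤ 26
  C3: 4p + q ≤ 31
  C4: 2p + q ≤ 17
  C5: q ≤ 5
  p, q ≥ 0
min z = -7p + 3q

s.t.
  p + s1 = 10
  4p + q + s2 = 26
  4p + q + s3 = 31
  2p + q + s4 = 17
  q + s5 = 5
  p, q, s1, s2, s3, s4, s5 ≥ 0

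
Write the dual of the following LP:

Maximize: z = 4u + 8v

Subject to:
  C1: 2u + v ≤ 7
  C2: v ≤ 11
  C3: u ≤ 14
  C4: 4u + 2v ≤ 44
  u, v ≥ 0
Minimize: z = 7y1 + 11y2 + 14y3 + 44y4

Subject to:
  C1: -2y1 - y3 - 4y4 ≤ -4
  C2: -y1 - y2 - 2y4 ≤ -8
  y1, y2, y3, y4 ≥ 0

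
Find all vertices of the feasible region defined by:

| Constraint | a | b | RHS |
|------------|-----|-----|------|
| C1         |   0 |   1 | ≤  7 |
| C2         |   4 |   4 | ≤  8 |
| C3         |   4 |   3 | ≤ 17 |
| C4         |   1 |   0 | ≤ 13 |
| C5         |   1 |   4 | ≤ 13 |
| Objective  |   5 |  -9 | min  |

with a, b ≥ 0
Each vertex is the intersection of two constraint boundaries that also satisfies all remaining constraints:
  a = 0 and b = 0 → (0, 0)
  4a + 4b = 8 and b = 0 → (2, 0)
  4a + 4b = 8 and a = 0 → (0, 2)

Vertices: (0, 0), (2, 0), (0, 2)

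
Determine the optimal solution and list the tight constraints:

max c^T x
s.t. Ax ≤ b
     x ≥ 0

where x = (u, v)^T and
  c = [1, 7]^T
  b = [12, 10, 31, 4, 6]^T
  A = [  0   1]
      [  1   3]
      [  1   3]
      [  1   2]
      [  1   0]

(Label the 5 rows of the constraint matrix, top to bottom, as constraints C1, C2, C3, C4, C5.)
Optimal: u = 0, v = 2
Binding: C4, u ≥ 0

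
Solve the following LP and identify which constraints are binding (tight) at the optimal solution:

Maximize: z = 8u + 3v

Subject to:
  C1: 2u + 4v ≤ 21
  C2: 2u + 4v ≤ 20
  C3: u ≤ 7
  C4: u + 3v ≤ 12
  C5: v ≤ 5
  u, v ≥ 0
Optimal: u = 7, v = 1.5
Slack at optimum:
  C1: slack = 1
  C2: slack = 0 (binding)
  C3: slack = 0 (binding)
  C4: slack = 0.5
  C5: slack = 3.5
  u ≥ 0: u = 7
  v ≥ 0: v = 1.5
Binding constraints: C2, C3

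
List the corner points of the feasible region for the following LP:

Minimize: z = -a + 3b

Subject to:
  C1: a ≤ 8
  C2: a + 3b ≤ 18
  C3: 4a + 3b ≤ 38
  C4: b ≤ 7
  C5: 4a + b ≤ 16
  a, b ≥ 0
Each vertex is the intersection of two constraint boundaries that also satisfies all remaining constraints:
  a = 0 and b = 0 → (0, 0)
  4a + b = 16 and b = 0 → (4, 0)
  a + 3b = 18 and 4a + b = 16 → (2.727, 5.091)
  a + 3b = 18 and a = 0 → (0, 6)

Vertices: (0, 0), (4, 0), (2.727, 5.091), (0, 6)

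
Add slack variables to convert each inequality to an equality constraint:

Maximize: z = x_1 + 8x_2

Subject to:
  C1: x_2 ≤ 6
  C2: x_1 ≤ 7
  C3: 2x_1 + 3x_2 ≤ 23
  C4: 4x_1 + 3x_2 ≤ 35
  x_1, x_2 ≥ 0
max z = x_1 + 8x_2

s.t.
  x_2 + s1 = 6
  x_1 + s2 = 7
  2x_1 + 3x_2 + s3 = 23
  4x_1 + 3x_2 + s4 = 35
  x_1, x_2, s1, s2, s3, s4 ≥ 0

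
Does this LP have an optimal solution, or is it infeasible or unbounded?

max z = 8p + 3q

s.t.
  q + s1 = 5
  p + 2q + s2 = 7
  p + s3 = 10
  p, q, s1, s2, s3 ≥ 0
The point (7, 0) satisfies every constraint, so the LP is feasible; the constraints give p ≤ 10 and q ≤ 5, which with p, q ≥ 0 keep the feasible region inside a bounded box. A feasible, bounded LP attains a finite optimum at a vertex.

Evaluating z = 8p + 3q at each vertex:
  (0, 0): z = 0
  (7, 0): z = 56
  (0, 3.5): z = 10.5

The LP has an optimal solution: (7, 0) with z = 56.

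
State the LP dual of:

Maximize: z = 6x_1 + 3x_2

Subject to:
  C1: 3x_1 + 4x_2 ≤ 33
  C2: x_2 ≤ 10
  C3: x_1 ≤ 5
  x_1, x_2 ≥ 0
Minimize: z = 33y1 + 10y2 + 5y3

Subject to:
  C1: -3y1 - y3 ≤ -6
  C2: -4y1 - y2 ≤ -3
  y1, y2, y3 ≥ 0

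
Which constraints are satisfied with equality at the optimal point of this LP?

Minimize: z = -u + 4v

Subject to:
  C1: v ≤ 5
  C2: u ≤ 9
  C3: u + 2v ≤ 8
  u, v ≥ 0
Optimal: u = 8, v = 0
Slack at optimum:
  C1: slack = 5
  C2: slack = 1
  C3: slack = 0 (binding)
  u ≥ 0: u = 8
  v ≥ 0: v = 0 (binding)
Binding constraints: C3, v ≥ 0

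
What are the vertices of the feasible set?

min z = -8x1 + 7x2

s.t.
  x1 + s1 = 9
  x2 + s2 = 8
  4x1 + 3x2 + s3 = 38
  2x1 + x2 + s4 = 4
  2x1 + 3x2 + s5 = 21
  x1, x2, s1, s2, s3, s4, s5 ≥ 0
Each vertex is the intersection of two constraint boundaries that also satisfies all remaining constraints:
  x1 = 0 and x2 = 0 → (0, 0)
  2x1 + x2 = 4 and x2 = 0 → (2, 0)
  2x1 + x2 = 4 and x1 = 0 → (0, 4)

Vertices: (0, 0), (2, 0), (0, 4)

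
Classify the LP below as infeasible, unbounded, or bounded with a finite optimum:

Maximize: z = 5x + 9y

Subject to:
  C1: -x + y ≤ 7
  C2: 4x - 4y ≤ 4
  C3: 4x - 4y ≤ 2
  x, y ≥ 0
Feasible point: (0, 0) satisfies every constraint, so the LP is feasible.
Direction d = (1, 1): for each constraint row a, a·d ≤ 0 —
  (-1)(1) + (1)(1) = 0 ≤ 0
  (4)(1) + (-4)(1) = 0 ≤ 0
  (4)(1) + (-4)(1) = 0 ≤ 0
and d ≥ 0, so (0, 0) + t·d stays feasible for every t ≥ 0. Along this ray z = 5x + 9y changes by 14 per unit t, so z → +∞.

The LP is unbounded; z can be made arbitrarily large.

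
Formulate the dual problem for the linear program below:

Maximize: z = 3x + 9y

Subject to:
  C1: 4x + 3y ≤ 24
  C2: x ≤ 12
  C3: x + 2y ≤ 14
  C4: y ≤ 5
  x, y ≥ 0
Minimize: z = 24y1 + 12y2 + 14y3 + 5y4

Subject to:
  C1: -4y1 - y2 - y3 ≤ -3
  C2: -3y1 - 2y3 - y4 ≤ -9
  y1, y2, y3, y4 ≥ 0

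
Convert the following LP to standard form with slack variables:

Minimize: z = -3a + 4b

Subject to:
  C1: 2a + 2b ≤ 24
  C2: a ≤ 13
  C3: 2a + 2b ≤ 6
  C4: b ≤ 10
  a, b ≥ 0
min z = -3a + 4b

s.t.
  2a + 2b + s1 = 24
  a + s2 = 13
  2a + 2b + s3 = 6
  b + s4 = 10
  a, b, s1, s2, s3, s4 ≥ 0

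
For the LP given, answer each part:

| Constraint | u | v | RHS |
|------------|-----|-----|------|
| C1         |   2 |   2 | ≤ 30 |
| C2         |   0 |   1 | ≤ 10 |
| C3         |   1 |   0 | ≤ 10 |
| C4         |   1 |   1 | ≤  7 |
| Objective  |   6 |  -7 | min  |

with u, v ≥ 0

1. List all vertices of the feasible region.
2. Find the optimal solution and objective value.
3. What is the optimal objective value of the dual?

1. (0, 0), (7, 0), (0, 7)
2. u = 0, v = 7, z = -49
3. -49 (by strong duality, equal to the primal optimum)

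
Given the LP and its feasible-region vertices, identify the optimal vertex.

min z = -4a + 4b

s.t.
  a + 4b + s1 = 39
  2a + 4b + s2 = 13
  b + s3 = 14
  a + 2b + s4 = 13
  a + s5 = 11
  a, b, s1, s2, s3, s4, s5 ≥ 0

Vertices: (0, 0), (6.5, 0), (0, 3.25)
Evaluating z = -4a + 4b at each vertex:
  (0, 0): z = 0
  (6.5, 0): z = -26
  (0, 3.25): z = 13

The smallest value is z = -26, attained at (6.5, 0).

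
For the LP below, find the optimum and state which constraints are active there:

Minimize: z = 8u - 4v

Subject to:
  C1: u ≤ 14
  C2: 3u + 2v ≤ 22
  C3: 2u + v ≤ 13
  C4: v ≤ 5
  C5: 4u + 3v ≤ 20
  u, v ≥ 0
Optimal: u = 0, v = 5
Slack at optimum:
  C1: slack = 14
  C2: slack = 12
  C3: slack = 8
  C4: slack = 0 (binding)
  C5: slack = 5
  u ≥ 0: u = 0 (binding)
  v ≥ 0: v = 5
Binding constraints: C4, u ≥ 0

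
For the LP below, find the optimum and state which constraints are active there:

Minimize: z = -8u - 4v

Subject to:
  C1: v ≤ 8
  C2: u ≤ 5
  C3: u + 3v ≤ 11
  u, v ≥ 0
Optimal: u = 5, v = 2
Slack at optimum:
  C1: slack = 6
  C2: slack = 0 (binding)
  C3: slack = 0 (binding)
  u ≥ 0: u = 5
  v ≥ 0: v = 2
Binding constraints: C2, C3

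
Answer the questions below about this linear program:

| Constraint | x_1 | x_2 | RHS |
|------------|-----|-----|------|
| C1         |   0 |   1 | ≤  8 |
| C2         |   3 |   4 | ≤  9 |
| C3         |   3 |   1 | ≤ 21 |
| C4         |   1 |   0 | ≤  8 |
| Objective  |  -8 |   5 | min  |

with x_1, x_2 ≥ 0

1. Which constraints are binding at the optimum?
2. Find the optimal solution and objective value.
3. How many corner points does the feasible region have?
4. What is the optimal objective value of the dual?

1. C2, x_2 ≥ 0
2. x_1 = 3, x_2 = 0, z = -24
3. 3
4. -24 (by strong duality, equal to the primal optimum)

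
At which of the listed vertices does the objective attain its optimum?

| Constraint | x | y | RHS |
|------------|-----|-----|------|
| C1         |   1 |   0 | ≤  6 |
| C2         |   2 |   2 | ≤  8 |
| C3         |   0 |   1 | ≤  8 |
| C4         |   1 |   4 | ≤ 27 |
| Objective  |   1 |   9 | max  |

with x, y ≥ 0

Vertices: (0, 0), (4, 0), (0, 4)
Evaluating z = x + 9y at each vertex:
  (0, 0): z = 0
  (4, 0): z = 4
  (0, 4): z = 36

The largest value is z = 36, attained at (0, 4).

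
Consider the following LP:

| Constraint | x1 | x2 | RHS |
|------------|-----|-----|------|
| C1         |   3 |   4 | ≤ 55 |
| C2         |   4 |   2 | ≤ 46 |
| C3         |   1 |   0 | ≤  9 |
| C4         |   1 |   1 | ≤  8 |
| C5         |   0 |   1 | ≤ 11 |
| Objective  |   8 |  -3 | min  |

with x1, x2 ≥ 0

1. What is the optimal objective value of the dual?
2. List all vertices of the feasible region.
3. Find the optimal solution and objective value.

1. -24 (by strong duality, equal to the primal optimum)
2. (0, 0), (8, 0), (0, 8)
3. x1 = 0, x2 = 8, z = -24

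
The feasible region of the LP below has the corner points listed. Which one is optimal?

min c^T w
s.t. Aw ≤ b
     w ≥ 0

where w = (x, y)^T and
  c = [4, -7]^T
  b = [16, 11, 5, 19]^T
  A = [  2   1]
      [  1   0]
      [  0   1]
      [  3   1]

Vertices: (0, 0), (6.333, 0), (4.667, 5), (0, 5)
(0, 5) with z = -35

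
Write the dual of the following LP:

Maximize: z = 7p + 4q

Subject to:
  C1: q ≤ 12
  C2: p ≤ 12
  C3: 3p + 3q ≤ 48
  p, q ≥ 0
Minimize: z = 12y1 + 12y2 + 48y3

Subject to:
  C1: -y2 - 3y3 ≤ -7
  C2: -y1 - 3y3 ≤ -4
  y1, y2, y3 ≥ 0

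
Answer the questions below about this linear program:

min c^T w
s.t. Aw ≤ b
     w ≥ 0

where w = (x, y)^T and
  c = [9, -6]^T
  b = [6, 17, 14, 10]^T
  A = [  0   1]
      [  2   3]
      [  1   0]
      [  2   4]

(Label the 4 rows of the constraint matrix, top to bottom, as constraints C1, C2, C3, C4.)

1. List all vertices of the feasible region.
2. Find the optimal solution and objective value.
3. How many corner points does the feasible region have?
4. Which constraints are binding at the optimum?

1. (0, 0), (5, 0), (0, 2.5)
2. x = 0, y = 2.5, z = -15
3. 3
4. C4, x ≥ 0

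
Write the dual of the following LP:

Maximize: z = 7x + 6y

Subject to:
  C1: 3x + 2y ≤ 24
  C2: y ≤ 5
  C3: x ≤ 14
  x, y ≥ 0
Minimize: z = 24y1 + 5y2 + 14y3

Subject to:
  C1: -3y1 - y3 ≤ -7
  C2: -2y1 - y2 ≤ -6
  y1, y2, y3 ≥ 0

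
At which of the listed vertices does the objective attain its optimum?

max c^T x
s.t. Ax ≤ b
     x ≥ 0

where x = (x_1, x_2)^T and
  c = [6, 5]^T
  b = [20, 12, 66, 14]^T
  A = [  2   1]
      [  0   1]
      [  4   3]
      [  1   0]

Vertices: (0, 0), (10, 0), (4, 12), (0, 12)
Evaluating z = 6x_1 + 5x_2 at each vertex:
  (0, 0): z = 0
  (10, 0): z = 60
  (4, 12): z = 84
  (0, 12): z = 60

The largest value is z = 84, attained at (4, 12).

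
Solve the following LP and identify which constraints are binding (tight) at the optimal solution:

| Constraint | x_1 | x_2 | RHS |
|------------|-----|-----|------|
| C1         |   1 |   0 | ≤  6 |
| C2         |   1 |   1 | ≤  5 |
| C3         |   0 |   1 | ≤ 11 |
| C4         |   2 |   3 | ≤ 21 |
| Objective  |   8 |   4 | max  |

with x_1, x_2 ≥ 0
Optimal: x_1 = 5, x_2 = 0
Binding: C2, x_2 ≥ 0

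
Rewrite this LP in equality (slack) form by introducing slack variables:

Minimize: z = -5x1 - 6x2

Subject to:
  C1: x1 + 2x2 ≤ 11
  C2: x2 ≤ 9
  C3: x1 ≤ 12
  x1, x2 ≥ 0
min z = -5x1 - 6x2

s.t.
  x1 + 2x2 + s1 = 11
  x2 + s2 = 9
  x1 + s3 = 12
  x1, x2, s1, s2, s3 ≥ 0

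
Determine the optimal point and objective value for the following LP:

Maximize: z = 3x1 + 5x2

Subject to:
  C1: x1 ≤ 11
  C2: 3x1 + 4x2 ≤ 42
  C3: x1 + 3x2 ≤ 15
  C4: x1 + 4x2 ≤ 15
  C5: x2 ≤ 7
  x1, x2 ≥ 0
x1 = 11, x2 = 1, z = 38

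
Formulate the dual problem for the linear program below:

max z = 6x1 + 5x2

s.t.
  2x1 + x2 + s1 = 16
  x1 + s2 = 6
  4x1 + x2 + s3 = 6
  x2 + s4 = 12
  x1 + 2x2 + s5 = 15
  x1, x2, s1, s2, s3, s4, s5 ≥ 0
Minimize: z = 16y1 + 6y2 + 6y3 + 12y4 + 15y5

Subject to:
  C1: -2y1 - y2 - 4y3 - y5 ≤ -6
  C2: -y1 - y3 - y4 - 2y5 ≤ -5
  y1, y2, y3, y4, y5 ≥ 0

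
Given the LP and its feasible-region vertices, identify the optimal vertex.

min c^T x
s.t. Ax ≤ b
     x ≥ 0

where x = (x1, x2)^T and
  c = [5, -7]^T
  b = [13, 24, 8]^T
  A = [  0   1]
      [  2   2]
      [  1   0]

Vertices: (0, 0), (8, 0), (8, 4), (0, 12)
Evaluating z = 5x1 - 7x2 at each vertex:
  (0, 0): z = 0
  (8, 0): z = 40
  (8, 4): z = 12
  (0, 12): z = -84

The smallest value is z = -84, attained at (0, 12).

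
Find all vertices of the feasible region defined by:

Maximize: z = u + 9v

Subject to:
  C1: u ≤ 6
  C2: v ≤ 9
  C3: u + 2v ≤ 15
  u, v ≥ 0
Each vertex is the intersection of two constraint boundaries that also satisfies all remaining constraints:
  u = 0 and v = 0 → (0, 0)
  u = 6 and v = 0 → (6, 0)
  u = 6 and u + 2v = 15 → (6, 4.5)
  u + 2v = 15 and u = 0 → (0, 7.5)

Vertices: (0, 0), (6, 0), (6, 4.5), (0, 7.5)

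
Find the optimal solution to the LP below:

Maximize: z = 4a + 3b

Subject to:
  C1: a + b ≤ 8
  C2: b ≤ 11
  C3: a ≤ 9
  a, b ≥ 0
Each vertex is the intersection of two constraint boundaries that also satisfies all remaining constraints:
  a = 0 and b = 0 → (0, 0)
  a + b = 8 and b = 0 → (8, 0)
  a + b = 8 and a = 0 → (0, 8)

Evaluating z = 4a + 3b at each vertex:
  (0, 0): z = 0
  (8, 0): z = 32
  (0, 8): z = 24

The maximum is at (8, 0) with z = 32.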